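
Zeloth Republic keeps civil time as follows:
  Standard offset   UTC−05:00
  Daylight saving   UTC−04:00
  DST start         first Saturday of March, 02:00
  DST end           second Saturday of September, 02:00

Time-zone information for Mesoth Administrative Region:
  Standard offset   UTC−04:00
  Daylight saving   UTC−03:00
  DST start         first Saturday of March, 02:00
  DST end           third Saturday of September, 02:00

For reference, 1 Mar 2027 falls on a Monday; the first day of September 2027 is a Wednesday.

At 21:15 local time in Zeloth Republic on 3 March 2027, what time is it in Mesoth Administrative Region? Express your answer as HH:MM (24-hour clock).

1 March 2027 is a Monday, so the first Saturday is March 6.
1 September 2027 is a Wednesday, so the first Saturday is September 4 and the second is September 11.
3 March 2027 does not fall between 6 March and 11 September, so daylight saving is not in effect and Zeloth Republic is at UTC−05:00.
21:15 Zeloth Republic + 5h = 02:15 UTC (rolling into the next day, 4 March 2027).
1 March 2027 is a Monday, so the first Saturday is March 6.
1 September 2027 is a Wednesday, so the first Saturday is September 4 and the third is September 18.
At the standard offset (UTC−04:00), 02:15 UTC − 4h = 22:15 Mesoth Administrative Region standard time (rolling into the previous day, 3 March 2027).
Daylight saving runs 6 March – 18 September; the standard-time date in Mesoth Administrative Region, 3 March 2027, is outside that window, so Mesoth Administrative Region is on standard time at UTC−04:00.
02:15 UTC − 4h = 22:15 Mesoth Administrative Region (rolling into the previous day, 3 March 2027).

22:15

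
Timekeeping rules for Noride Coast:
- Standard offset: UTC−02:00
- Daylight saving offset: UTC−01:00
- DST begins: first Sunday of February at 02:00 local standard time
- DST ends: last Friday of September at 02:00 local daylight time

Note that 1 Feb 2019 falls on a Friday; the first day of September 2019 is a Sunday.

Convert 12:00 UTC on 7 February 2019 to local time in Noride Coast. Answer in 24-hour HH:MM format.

1 February 2019 is a Friday, so the first Sunday is February 3.
1 September 2019 is a Sunday, so Fridays fall on 6, 13, 20, 27; the last is September 27.
At the standard offset (UTC−02:00), 12:00 UTC − 2h = 10:00 Noride Coast standard time.
The standard-time date in Noride Coast, 7 February 2019, lies within the daylight-saving period (3 February – 27 September), so Noride Coast is on daylight time, UTC−01:00.
12:00 UTC − 1h = 11:00 local.

11:00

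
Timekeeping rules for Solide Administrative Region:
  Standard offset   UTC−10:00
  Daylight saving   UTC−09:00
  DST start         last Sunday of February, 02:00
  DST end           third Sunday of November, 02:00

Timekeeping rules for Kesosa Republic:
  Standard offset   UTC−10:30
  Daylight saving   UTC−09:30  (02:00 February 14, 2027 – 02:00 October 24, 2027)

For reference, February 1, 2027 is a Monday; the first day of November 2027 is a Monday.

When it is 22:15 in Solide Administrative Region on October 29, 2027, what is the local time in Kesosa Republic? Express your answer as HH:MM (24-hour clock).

20:45

1 February 2027 is a Monday, so Sundays fall on 7, 14, 21, 28; the last is February 28.
1 November 2027 is a Monday, so the first Sunday is November 7 and the third is November 21.
October 29, 2027 lies within the daylight-saving period (28 February – 21 November), so Solide Administrative Region is on daylight time, UTC−09:00.
22:15 Solide Administrative Region + 9h = 07:15 UTC (rolling into the next day, 30 October 2027).
At the standard offset (UTC−10:30), 07:15 UTC − 10h30m = 20:45 Kesosa Republic standard time (rolling into the previous day, 29 October 2027).
The standard-time date in Kesosa Republic, October 29, 2027, does not fall between 14 February and 24 October, so daylight saving is not in effect and Kesosa Republic is at UTC−10:30.
07:15 UTC − 10h30m = 20:45 Kesosa Republic (rolling into the previous day, 29 October 2027).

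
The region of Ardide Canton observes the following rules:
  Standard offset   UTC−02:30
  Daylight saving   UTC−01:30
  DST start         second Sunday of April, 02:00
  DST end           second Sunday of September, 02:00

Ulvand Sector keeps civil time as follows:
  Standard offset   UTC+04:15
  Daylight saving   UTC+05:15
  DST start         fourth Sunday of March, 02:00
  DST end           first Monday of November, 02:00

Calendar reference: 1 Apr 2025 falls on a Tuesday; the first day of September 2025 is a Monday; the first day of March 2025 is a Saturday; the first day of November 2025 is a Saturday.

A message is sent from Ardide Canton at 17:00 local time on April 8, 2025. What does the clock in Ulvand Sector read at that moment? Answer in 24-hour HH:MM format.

1 April 2025 is a Tuesday, so the first Sunday is April 6 and the second is April 13.
1 September 2025 is a Monday, so the first Sunday is September 7 and the second is September 14.
April 8, 2025 does not fall between 13 April and 14 September, so daylight saving is not in effect and Ardide Canton is at UTC−02:30.
17:00 Ardide Canton + 2h30m = 19:30 UTC.
1 March 2025 is a Saturday, so the first Sunday is March 2 and the fourth is March 23.
1 November 2025 is a Saturday, so the first Monday is November 3.
At the standard offset (UTC+04:15), 19:30 UTC + 4h15m = 23:45 Ulvand Sector standard time.
The standard-time date in Ulvand Sector, April 8, 2025, falls between 23 March and 3 November, so daylight saving is in effect and Ulvand Sector is at UTC+05:15.
19:30 UTC + 5h15m = 00:45 Ulvand Sector (rolling into the next day, 9 April 2025).

00:45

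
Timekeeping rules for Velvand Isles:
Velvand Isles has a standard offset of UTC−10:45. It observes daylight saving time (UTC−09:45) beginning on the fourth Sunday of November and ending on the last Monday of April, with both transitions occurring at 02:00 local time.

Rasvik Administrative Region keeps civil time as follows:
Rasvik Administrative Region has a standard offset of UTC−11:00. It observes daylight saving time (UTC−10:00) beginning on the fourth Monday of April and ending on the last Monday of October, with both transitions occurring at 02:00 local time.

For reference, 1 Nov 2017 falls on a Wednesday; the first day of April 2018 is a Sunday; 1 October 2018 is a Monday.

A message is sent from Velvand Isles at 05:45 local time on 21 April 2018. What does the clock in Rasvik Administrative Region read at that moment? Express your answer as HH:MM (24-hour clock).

04:30

1 November 2017 is a Wednesday, so the first Sunday is November 5 and the fourth is November 26.
1 April 2018 is a Sunday, so Mondays fall on 2, 9, 16, 23, 30; the last is April 30.
21 April 2018 falls between 26 November 2017 and 30 April 2018, so daylight saving is in effect and Velvand Isles is at UTC−09:45.
05:45 Velvand Isles + 9h45m = 15:30 UTC.
1 April 2018 is a Sunday, so the first Monday is April 2 and the fourth is April 23.
1 October 2018 is a Monday, so Mondays fall on 1, 8, 15, 22, 29; the last is October 29.
At the standard offset (UTC−11:00), 15:30 UTC − 11h = 04:30 Rasvik Administrative Region standard time.
Daylight saving runs 23 April – 29 October; the standard-time date in Rasvik Administrative Region, 21 April 2018, is outside that window, so Rasvik Administrative Region is on standard time at UTC−11:00.
15:30 UTC − 11h = 04:30 Rasvik Administrative Region.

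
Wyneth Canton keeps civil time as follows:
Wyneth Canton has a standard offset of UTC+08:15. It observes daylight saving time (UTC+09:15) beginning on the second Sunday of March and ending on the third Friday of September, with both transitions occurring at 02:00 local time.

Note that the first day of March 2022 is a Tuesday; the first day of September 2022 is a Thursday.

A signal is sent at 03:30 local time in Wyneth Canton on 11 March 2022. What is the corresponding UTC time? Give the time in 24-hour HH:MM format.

19:15

1 March 2022 is a Tuesday, so the first Sunday is March 6 and the second is March 13.
1 September 2022 is a Thursday, so the first Friday is September 2 and the third is September 16.
Daylight saving runs 13 March – 16 September; 11 March 2022 is outside that window, so Wyneth Canton is on standard time at UTC+08:15.
03:30 local − 8h15m = 19:15 UTC (rolling into the previous day, 10 March 2022).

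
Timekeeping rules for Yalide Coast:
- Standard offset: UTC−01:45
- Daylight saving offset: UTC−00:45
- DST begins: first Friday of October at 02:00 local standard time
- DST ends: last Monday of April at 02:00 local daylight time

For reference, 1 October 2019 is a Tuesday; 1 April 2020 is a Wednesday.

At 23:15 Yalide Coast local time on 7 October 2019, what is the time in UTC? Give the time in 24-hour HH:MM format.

00:00

1 October 2019 is a Tuesday, so the first Friday is October 4.
1 April 2020 is a Wednesday, so Mondays fall on 6, 13, 20, 27; the last is April 27.
Daylight saving runs 4 October 2019 – 27 April 2020; 7 October 2019 is inside that window, so Yalide Coast is at UTC−00:45.
23:15 local + 0h45m = 00:00 UTC (rolling into the next day, 8 October 2019).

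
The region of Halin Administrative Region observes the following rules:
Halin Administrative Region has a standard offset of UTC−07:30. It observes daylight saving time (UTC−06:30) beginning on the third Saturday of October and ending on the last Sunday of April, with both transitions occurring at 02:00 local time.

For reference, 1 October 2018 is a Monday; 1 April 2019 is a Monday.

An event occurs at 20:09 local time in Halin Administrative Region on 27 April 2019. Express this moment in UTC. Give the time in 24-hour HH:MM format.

02:39

1 October 2018 is a Monday, so the first Saturday is October 6 and the third is October 20.
1 April 2019 is a Monday, so Sundays fall on 7, 14, 21, 28; the last is April 28.
27 April 2019 falls between 20 October 2018 and 28 April 2019, so daylight saving is in effect and Halin Administrative Region is at UTC−06:30.
20:09 local + 6h30m = 02:39 UTC (rolling into the next day, 28 April 2019).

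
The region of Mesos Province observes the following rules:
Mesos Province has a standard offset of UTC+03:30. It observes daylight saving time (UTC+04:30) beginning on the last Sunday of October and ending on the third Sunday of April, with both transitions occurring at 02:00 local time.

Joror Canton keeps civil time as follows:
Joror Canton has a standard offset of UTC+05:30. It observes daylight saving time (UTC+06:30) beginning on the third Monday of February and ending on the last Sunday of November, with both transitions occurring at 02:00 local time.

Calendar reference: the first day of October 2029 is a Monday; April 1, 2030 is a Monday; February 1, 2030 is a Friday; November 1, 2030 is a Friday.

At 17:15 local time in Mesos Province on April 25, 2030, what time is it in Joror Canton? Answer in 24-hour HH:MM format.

1 October 2029 is a Monday, so Sundays fall on 7, 14, 21, 28; the last is October 28.
1 April 2030 is a Monday, so the first Sunday is April 7 and the third is April 21.
Daylight saving runs 28 October 2029 – 21 April 2030; April 25, 2030 is outside that window, so Mesos Province is on standard time at UTC+03:30.
17:15 Mesos Province − 3h30m = 13:45 UTC.
1 February 2030 is a Friday, so the first Monday is February 4 and the third is February 18.
1 November 2030 is a Friday, so Sundays fall on 3, 10, 17, 24; the last is November 24.
At the standard offset (UTC+05:30), 13:45 UTC + 5h30m = 19:15 Joror Canton standard time.
The standard-time date in Joror Canton, April 25, 2030, falls between 18 February and 24 November, so daylight saving is in effect and Joror Canton is at UTC+06:30.
13:45 UTC + 6h30m = 20:15 Joror Canton.

20:15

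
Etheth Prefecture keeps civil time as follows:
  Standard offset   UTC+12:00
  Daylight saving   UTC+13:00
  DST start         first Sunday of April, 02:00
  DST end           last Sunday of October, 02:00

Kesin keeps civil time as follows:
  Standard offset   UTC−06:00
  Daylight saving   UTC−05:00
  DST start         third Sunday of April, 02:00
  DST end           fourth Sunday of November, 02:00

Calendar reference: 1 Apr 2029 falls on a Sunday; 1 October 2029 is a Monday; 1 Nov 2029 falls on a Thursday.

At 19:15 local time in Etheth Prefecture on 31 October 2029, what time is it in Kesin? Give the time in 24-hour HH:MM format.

02:15

1 April 2029 is a Sunday, so the first Sunday is April 1.
1 October 2029 is a Monday, so Sundays fall on 7, 14, 21, 28; the last is October 28.
31 October 2029 does not fall between 1 April and 28 October, so daylight saving is not in effect and Etheth Prefecture is at UTC+12:00.
19:15 Etheth Prefecture − 12h = 07:15 UTC.
1 April 2029 is a Sunday, so the first Sunday is April 1 and the third is April 15.
1 November 2029 is a Thursday, so the first Sunday is November 4 and the fourth is November 25.
At the standard offset (UTC−06:00), 07:15 UTC − 6h = 01:15 Kesin standard time.
The standard-time date in Kesin, 31 October 2029, lies within the daylight-saving period (15 April – 25 November), so Kesin is on daylight time, UTC−05:00.
07:15 UTC − 5h = 02:15 Kesin.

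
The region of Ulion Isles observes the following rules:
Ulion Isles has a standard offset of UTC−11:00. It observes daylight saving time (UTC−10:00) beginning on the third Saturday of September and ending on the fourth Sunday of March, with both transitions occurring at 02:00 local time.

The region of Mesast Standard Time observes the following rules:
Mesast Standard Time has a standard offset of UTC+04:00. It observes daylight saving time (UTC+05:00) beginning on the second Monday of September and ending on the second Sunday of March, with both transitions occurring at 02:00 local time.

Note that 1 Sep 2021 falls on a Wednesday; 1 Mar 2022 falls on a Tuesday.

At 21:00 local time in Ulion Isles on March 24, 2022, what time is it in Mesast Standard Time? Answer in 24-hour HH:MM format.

1 September 2021 is a Wednesday, so the first Saturday is September 4 and the third is September 18.
1 March 2022 is a Tuesday, so the first Sunday is March 6 and the fourth is March 27.
March 24, 2022 lies within the daylight-saving period (18 September 2021 – 27 March 2022), so Ulion Isles is on daylight time, UTC−10:00.
21:00 Ulion Isles + 10h = 07:00 UTC (rolling into the next day, 25 March 2022).
1 September 2021 is a Wednesday, so the first Monday is September 6 and the second is September 13.
1 March 2022 is a Tuesday, so the first Sunday is March 6 and the second is March 13.
At the standard offset (UTC+04:00), 07:00 UTC + 4h = 11:00 Mesast Standard Time standard time.
Daylight saving runs 13 September 2021 – 13 March 2022; the standard-time date in Mesast Standard Time, March 25, 2022, is outside that window, so Mesast Standard Time is on standard time at UTC+04:00.
07:00 UTC + 4h = 11:00 Mesast Standard Time.

11:00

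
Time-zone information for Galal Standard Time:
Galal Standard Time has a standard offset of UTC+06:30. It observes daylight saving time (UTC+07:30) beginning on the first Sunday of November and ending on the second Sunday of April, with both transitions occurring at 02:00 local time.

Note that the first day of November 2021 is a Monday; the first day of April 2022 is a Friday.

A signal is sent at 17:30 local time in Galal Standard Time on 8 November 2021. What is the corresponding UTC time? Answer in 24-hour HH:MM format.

1 November 2021 is a Monday, so the first Sunday is November 7.
1 April 2022 is a Friday, so the first Sunday is April 3 and the second is April 10.
8 November 2021 falls between 7 November 2021 and 10 April 2022, so daylight saving is in effect and Galal Standard Time is at UTC+07:30.
17:30 local − 7h30m = 10:00 UTC.

10:00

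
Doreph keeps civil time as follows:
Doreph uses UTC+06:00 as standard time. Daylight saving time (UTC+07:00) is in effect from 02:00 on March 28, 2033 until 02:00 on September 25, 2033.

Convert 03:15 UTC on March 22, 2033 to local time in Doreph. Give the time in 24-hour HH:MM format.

09:15

At the standard offset (UTC+06:00), 03:15 UTC + 6h = 09:15 Doreph standard time.
The standard-time date in Doreph, March 22, 2033, is outside the daylight-saving period (28 March – 25 September), so Doreph is on standard time, UTC+06:00.
03:15 UTC + 6h = 09:15 local.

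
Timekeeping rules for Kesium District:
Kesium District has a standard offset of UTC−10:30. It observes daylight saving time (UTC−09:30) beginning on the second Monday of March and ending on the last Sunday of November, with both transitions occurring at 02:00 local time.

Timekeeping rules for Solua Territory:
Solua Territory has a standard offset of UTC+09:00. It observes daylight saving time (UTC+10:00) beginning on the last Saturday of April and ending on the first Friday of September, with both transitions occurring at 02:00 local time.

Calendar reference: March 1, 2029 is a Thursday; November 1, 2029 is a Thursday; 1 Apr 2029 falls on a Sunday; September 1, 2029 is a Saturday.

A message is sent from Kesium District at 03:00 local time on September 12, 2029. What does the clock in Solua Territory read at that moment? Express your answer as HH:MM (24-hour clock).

1 March 2029 is a Thursday, so the first Monday is March 5 and the second is March 12.
1 November 2029 is a Thursday, so Sundays fall on 4, 11, 18, 25; the last is November 25.
September 12, 2029 falls between 12 March and 25 November, so daylight saving is in effect and Kesium District is at UTC−09:30.
03:00 Kesium District + 9h30m = 12:30 UTC.
1 April 2029 is a Sunday, so Saturdays fall on 7, 14, 21, 28; the last is April 28.
1 September 2029 is a Saturday, so the first Friday is September 7.
At the standard offset (UTC+09:00), 12:30 UTC + 9h = 21:30 Solua Territory standard time.
Daylight saving runs 28 April – 7 September; the standard-time date in Solua Territory, September 12, 2029, is outside that window, so Solua Territory is on standard time at UTC+09:00.
12:30 UTC + 9h = 21:30 Solua Territory.

21:30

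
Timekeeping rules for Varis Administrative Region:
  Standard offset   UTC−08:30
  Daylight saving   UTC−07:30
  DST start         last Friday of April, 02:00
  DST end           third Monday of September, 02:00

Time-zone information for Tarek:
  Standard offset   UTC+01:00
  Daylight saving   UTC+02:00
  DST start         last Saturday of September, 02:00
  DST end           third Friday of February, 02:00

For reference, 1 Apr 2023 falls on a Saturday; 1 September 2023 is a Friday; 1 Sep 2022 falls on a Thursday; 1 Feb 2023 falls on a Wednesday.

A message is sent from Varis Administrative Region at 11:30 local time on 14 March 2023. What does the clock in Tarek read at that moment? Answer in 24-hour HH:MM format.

1 April 2023 is a Saturday, so Fridays fall on 7, 14, 21, 28; the last is April 28.
1 September 2023 is a Friday, so the first Monday is September 4 and the third is September 18.
14 March 2023 does not fall between 28 April and 18 September, so daylight saving is not in effect and Varis Administrative Region is at UTC−08:30.
11:30 Varis Administrative Region + 8h30m = 20:00 UTC.
1 September 2022 is a Thursday, so Saturdays fall on 3, 10, 17, 24; the last is September 24.
1 February 2023 is a Wednesday, so the first Friday is February 3 and the third is February 17.
At the standard offset (UTC+01:00), 20:00 UTC + 1h = 21:00 Tarek standard time.
The standard-time date in Tarek, 14 March 2023, is outside the daylight-saving period (24 September 2022 – 17 February 2023), so Tarek is on standard time, UTC+01:00.
20:00 UTC + 1h = 21:00 Tarek.

21:00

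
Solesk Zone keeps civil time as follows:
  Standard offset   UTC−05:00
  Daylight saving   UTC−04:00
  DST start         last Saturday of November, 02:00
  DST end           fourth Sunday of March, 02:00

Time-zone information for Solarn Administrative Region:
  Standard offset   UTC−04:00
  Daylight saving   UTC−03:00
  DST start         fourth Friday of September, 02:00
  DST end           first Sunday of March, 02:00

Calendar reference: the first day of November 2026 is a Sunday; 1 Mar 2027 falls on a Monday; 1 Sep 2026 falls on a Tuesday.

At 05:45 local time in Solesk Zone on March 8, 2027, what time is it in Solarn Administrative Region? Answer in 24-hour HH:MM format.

05:45

1 November 2026 is a Sunday, so Saturdays fall on 7, 14, 21, 28; the last is November 28.
1 March 2027 is a Monday, so the first Sunday is March 7 and the fourth is March 28.
Daylight saving runs 28 November 2026 – 28 March 2027; March 8, 2027 is inside that window, so Solesk Zone is at UTC−04:00.
05:45 Solesk Zone + 4h = 09:45 UTC.
1 September 2026 is a Tuesday, so the first Friday is September 4 and the fourth is September 25.
1 March 2027 is a Monday, so the first Sunday is March 7.
At the standard offset (UTC−04:00), 09:45 UTC − 4h = 05:45 Solarn Administrative Region standard time.
The standard-time date in Solarn Administrative Region, March 8, 2027, does not fall between 25 September 2026 and 7 March 2027, so daylight saving is not in effect and Solarn Administrative Region is at UTC−04:00.
09:45 UTC − 4h = 05:45 Solarn Administrative Region.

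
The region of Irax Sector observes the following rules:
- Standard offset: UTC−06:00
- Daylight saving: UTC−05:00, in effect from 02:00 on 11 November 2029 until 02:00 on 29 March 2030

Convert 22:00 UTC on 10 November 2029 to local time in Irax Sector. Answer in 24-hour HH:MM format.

16:00

At the standard offset (UTC−06:00), 22:00 UTC − 6h = 16:00 Irax Sector standard time.
The standard-time date in Irax Sector, 10 November 2029, does not fall between 11 November 2029 and 29 March 2030, so daylight saving is not in effect and Irax Sector is at UTC−06:00.
22:00 UTC − 6h = 16:00 local.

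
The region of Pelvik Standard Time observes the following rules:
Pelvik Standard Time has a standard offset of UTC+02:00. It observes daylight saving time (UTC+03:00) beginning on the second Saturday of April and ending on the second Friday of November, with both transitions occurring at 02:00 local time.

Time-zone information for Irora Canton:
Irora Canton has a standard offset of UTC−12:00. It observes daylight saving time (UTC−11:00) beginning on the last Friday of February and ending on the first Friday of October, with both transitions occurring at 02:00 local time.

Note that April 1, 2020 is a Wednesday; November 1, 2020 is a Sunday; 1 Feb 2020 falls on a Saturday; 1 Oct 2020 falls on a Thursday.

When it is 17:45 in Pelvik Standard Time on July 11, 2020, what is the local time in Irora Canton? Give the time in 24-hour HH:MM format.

1 April 2020 is a Wednesday, so the first Saturday is April 4 and the second is April 11.
1 November 2020 is a Sunday, so the first Friday is November 6 and the second is November 13.
Daylight saving runs 11 April – 13 November; July 11, 2020 is inside that window, so Pelvik Standard Time is at UTC+03:00.
17:45 Pelvik Standard Time − 3h = 14:45 UTC.
1 February 2020 is a Saturday, so Fridays fall on 7, 14, 21, 28; the last is February 28.
1 October 2020 is a Thursday, so the first Friday is October 2.
At the standard offset (UTC−12:00), 14:45 UTC − 12h = 02:45 Irora Canton standard time.
Daylight saving runs 28 February – 2 October; the standard-time date in Irora Canton, July 11, 2020, is inside that window, so Irora Canton is at UTC−11:00.
14:45 UTC − 11h = 03:45 Irora Canton.

03:45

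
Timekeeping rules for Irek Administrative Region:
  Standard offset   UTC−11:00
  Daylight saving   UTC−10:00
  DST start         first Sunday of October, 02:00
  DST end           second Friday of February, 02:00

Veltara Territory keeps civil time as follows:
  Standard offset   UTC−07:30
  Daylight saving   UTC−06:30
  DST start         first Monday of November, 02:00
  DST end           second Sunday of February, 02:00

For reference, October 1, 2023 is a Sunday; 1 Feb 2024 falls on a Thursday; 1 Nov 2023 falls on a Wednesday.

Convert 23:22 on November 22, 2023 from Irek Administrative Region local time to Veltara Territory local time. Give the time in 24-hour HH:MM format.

02:52

1 October 2023 is a Sunday, so the first Sunday is October 1.
1 February 2024 is a Thursday, so the first Friday is February 2 and the second is February 9.
Daylight saving runs 1 October 2023 – 9 February 2024; November 22, 2023 is inside that window, so Irek Administrative Region is at UTC−10:00.
23:22 Irek Administrative Region + 10h = 09:22 UTC (rolling into the next day, 23 November 2023).
1 November 2023 is a Wednesday, so the first Monday is November 6.
1 February 2024 is a Thursday, so the first Sunday is February 4 and the second is February 11.
At the standard offset (UTC−07:30), 09:22 UTC − 7h30m = 01:52 Veltara Territory standard time.
The standard-time date in Veltara Territory, November 23, 2023, lies within the daylight-saving period (6 November 2023 – 11 February 2024), so Veltara Territory is on daylight time, UTC−06:30.
09:22 UTC − 6h30m = 02:52 Veltara Territory.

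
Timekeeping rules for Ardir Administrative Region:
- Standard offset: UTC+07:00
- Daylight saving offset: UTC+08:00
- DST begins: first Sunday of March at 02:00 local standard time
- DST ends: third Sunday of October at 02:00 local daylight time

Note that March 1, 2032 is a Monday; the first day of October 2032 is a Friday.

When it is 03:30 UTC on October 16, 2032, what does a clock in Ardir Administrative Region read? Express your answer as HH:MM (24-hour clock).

11:30

1 March 2032 is a Monday, so the first Sunday is March 7.
1 October 2032 is a Friday, so the first Sunday is October 3 and the third is October 17.
At the standard offset (UTC+07:00), 03:30 UTC + 7h = 10:30 Ardir Administrative Region standard time.
Daylight saving runs 7 March – 17 October; the standard-time date in Ardir Administrative Region, October 16, 2032, is inside that window, so Ardir Administrative Region is at UTC+08:00.
03:30 UTC + 8h = 11:30 local.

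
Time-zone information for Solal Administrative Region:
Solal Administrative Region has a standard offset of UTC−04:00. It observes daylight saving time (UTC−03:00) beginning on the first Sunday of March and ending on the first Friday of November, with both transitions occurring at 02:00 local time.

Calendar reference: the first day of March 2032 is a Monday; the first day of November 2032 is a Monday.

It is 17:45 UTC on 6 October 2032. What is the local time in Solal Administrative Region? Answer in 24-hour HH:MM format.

1 March 2032 is a Monday, so the first Sunday is March 7.
1 November 2032 is a Monday, so the first Friday is November 5.
At the standard offset (UTC−04:00), 17:45 UTC − 4h = 13:45 Solal Administrative Region standard time.
The standard-time date in Solal Administrative Region, 6 October 2032, lies within the daylight-saving period (7 March – 5 November), so Solal Administrative Region is on daylight time, UTC−03:00.
17:45 UTC − 3h = 14:45 local.

14:45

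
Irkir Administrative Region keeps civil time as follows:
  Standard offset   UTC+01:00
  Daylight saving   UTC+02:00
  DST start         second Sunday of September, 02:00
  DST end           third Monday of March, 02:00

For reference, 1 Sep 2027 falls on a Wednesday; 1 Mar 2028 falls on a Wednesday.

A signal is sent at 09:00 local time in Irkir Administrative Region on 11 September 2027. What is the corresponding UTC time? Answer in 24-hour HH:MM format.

1 September 2027 is a Wednesday, so the first Sunday is September 5 and the second is September 12.
1 March 2028 is a Wednesday, so the first Monday is March 6 and the third is March 20.
Daylight saving runs 12 September 2027 – 20 March 2028; 11 September 2027 is outside that window, so Irkir Administrative Region is on standard time at UTC+01:00.
09:00 local − 1h = 08:00 UTC.

08:00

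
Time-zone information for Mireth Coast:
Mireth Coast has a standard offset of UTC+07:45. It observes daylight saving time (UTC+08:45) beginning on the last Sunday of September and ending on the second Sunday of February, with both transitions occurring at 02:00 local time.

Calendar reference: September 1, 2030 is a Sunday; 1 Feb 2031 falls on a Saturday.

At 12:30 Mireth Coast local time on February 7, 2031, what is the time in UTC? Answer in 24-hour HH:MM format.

03:45

1 September 2030 is a Sunday, so Sundays fall on 1, 8, 15, 22, 29; the last is September 29.
1 February 2031 is a Saturday, so the first Sunday is February 2 and the second is February 9.
February 7, 2031 falls between 29 September 2030 and 9 February 2031, so daylight saving is in effect and Mireth Coast is at UTC+08:45.
12:30 local − 8h45m = 03:45 UTC.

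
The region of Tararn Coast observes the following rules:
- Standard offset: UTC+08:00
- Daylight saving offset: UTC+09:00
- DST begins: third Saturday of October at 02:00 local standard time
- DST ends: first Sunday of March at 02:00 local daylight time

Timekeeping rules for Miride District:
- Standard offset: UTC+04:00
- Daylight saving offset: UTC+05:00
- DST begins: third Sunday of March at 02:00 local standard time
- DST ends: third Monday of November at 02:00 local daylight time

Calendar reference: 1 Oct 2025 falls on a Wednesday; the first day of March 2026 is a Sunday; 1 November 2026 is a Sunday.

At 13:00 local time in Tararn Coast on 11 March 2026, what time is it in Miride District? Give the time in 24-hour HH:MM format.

09:00

1 October 2025 is a Wednesday, so the first Saturday is October 4 and the third is October 18.
1 March 2026 is a Sunday, so the first Sunday is March 1.
11 March 2026 does not fall between 18 October 2025 and 1 March 2026, so daylight saving is not in effect and Tararn Coast is at UTC+08:00.
13:00 Tararn Coast − 8h = 05:00 UTC.
1 March 2026 is a Sunday, so the first Sunday is March 1 and the third is March 15.
1 November 2026 is a Sunday, so the first Monday is November 2 and the third is November 16.
At the standard offset (UTC+04:00), 05:00 UTC + 4h = 09:00 Miride District standard time.
Daylight saving runs 15 March – 16 November; the standard-time date in Miride District, 11 March 2026, is outside that window, so Miride District is on standard time at UTC+04:00.
05:00 UTC + 4h = 09:00 Miride District.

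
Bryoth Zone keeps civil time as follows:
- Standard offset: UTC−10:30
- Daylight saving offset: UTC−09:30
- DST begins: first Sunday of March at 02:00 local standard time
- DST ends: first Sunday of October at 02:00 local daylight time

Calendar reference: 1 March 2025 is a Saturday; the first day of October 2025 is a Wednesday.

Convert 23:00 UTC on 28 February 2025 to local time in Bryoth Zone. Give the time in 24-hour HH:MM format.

1 March 2025 is a Saturday, so the first Sunday is March 2.
1 October 2025 is a Wednesday, so the first Sunday is October 5.
At the standard offset (UTC−10:30), 23:00 UTC − 10h30m = 12:30 Bryoth Zone standard time.
The standard-time date in Bryoth Zone, 28 February 2025, is outside the daylight-saving period (2 March – 5 October), so Bryoth Zone is on standard time, UTC−10:30.
23:00 UTC − 10h30m = 12:30 local.

12:30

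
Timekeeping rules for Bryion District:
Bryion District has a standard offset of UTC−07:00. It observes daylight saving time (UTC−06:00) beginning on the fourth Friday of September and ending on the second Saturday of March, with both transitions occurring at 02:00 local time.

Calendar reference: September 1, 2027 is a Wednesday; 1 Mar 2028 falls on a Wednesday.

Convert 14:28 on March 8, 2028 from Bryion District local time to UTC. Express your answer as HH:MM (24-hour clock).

1 September 2027 is a Wednesday, so the first Friday is September 3 and the fourth is September 24.
1 March 2028 is a Wednesday, so the first Saturday is March 4 and the second is March 11.
March 8, 2028 lies within the daylight-saving period (24 September 2027 – 11 March 2028), so Bryion District is on daylight time, UTC−06:00.
14:28 local + 6h = 20:28 UTC.

20:28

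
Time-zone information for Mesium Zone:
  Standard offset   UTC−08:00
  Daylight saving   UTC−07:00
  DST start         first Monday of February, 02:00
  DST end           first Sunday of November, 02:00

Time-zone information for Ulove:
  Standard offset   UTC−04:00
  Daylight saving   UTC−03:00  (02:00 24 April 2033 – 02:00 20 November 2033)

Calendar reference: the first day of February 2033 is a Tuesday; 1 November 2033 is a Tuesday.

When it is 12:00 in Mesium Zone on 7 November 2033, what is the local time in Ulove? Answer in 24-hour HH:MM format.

17:00

1 February 2033 is a Tuesday, so the first Monday is February 7.
1 November 2033 is a Tuesday, so the first Sunday is November 6.
7 November 2033 is outside the daylight-saving period (7 February – 6 November), so Mesium Zone is on standard time, UTC−08:00.
12:00 Mesium Zone + 8h = 20:00 UTC.
At the standard offset (UTC−04:00), 20:00 UTC − 4h = 16:00 Ulove standard time.
Daylight saving runs 24 April – 20 November; the standard-time date in Ulove, 7 November 2033, is inside that window, so Ulove is at UTC−03:00.
20:00 UTC − 3h = 17:00 Ulove.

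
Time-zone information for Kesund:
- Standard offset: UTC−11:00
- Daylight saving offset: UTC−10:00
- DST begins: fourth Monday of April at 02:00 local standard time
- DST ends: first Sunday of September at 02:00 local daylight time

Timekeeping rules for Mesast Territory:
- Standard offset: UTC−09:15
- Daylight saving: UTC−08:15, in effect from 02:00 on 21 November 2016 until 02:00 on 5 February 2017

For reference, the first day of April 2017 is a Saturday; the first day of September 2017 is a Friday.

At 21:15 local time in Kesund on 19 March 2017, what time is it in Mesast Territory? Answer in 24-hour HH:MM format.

23:00

1 April 2017 is a Saturday, so the first Monday is April 3 and the fourth is April 24.
1 September 2017 is a Friday, so the first Sunday is September 3.
19 March 2017 is outside the daylight-saving period (24 April – 3 September), so Kesund is on standard time, UTC−11:00.
21:15 Kesund + 11h = 08:15 UTC (rolling into the next day, 20 March 2017).
At the standard offset (UTC−09:15), 08:15 UTC − 9h15m = 23:00 Mesast Territory standard time (rolling into the previous day, 19 March 2017).
Daylight saving runs 21 November 2016 – 5 February 2017; the standard-time date in Mesast Territory, 19 March 2017, is outside that window, so Mesast Territory is on standard time at UTC−09:15.
08:15 UTC − 9h15m = 23:00 Mesast Territory (rolling into the previous day, 19 March 2017).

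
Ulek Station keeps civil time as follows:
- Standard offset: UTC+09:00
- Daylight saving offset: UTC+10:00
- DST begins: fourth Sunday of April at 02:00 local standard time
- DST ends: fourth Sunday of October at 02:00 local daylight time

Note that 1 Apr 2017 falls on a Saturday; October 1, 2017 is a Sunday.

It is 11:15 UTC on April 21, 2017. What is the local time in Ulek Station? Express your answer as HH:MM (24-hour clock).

20:15

1 April 2017 is a Saturday, so the first Sunday is April 2 and the fourth is April 23.
1 October 2017 is a Sunday, so the first Sunday is October 1 and the fourth is October 22.
At the standard offset (UTC+09:00), 11:15 UTC + 9h = 20:15 Ulek Station standard time.
The standard-time date in Ulek Station, April 21, 2017, is outside the daylight-saving period (23 April – 22 October), so Ulek Station is on standard time, UTC+09:00.
11:15 UTC + 9h = 20:15 local.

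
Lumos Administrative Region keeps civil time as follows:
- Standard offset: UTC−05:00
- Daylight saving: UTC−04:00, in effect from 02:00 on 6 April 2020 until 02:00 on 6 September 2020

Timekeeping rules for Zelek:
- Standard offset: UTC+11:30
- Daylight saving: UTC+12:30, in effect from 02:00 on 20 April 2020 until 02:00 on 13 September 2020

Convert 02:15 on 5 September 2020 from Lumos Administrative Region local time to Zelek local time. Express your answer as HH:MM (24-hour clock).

Daylight saving runs 6 April – 6 September; 5 September 2020 is inside that window, so Lumos Administrative Region is at UTC−04:00.
02:15 Lumos Administrative Region + 4h = 06:15 UTC.
At the standard offset (UTC+11:30), 06:15 UTC + 11h30m = 17:45 Zelek standard time.
The standard-time date in Zelek, 5 September 2020, lies within the daylight-saving period (20 April – 13 September), so Zelek is on daylight time, UTC+12:30.
06:15 UTC + 12h30m = 18:45 Zelek.

18:45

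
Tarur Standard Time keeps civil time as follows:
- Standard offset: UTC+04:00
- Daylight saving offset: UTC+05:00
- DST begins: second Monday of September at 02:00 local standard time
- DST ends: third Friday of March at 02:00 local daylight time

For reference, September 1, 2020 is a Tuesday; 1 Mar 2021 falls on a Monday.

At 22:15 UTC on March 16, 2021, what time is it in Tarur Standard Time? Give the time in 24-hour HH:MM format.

03:15

1 September 2020 is a Tuesday, so the first Monday is September 7 and the second is September 14.
1 March 2021 is a Monday, so the first Friday is March 5 and the third is March 19.
At the standard offset (UTC+04:00), 22:15 UTC + 4h = 02:15 Tarur Standard Time standard time (rolling into the next day, 17 March 2021).
The standard-time date in Tarur Standard Time, March 17, 2021, falls between 14 September 2020 and 19 March 2021, so daylight saving is in effect and Tarur Standard Time is at UTC+05:00.
22:15 UTC + 5h = 03:15 local (rolling into the next day, 17 March 2021).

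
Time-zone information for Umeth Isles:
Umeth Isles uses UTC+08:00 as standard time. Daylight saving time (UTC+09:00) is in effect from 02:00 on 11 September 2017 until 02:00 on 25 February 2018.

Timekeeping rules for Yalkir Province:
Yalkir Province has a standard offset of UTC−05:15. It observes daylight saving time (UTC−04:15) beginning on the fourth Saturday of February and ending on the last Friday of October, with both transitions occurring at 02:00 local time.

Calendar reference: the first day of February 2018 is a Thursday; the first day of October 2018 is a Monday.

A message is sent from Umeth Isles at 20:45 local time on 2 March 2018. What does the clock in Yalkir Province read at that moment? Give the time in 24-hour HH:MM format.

2 March 2018 does not fall between 11 September 2017 and 25 February 2018, so daylight saving is not in effect and Umeth Isles is at UTC+08:00.
20:45 Umeth Isles − 8h = 12:45 UTC.
1 February 2018 is a Thursday, so the first Saturday is February 3 and the fourth is February 24.
1 October 2018 is a Monday, so Fridays fall on 5, 12, 19, 26; the last is October 26.
At the standard offset (UTC−05:15), 12:45 UTC − 5h15m = 07:30 Yalkir Province standard time.
Daylight saving runs 24 February – 26 October; the standard-time date in Yalkir Province, 2 March 2018, is inside that window, so Yalkir Province is at UTC−04:15.
12:45 UTC − 4h15m = 08:30 Yalkir Province.

08:30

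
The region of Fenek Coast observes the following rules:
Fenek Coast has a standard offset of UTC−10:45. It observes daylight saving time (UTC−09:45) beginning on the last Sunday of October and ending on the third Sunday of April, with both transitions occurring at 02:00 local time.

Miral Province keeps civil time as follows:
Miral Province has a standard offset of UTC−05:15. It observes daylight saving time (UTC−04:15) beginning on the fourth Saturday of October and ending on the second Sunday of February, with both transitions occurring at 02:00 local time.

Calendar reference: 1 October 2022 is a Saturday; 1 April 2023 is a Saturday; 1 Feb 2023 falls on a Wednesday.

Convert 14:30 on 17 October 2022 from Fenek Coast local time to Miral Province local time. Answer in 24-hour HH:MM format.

20:00

1 October 2022 is a Saturday, so Sundays fall on 2, 9, 16, 23, 30; the last is October 30.
1 April 2023 is a Saturday, so the first Sunday is April 2 and the third is April 16.
Daylight saving runs 30 October 2022 – 16 April 2023; 17 October 2022 is outside that window, so Fenek Coast is on standard time at UTC−10:45.
14:30 Fenek Coast + 10h45m = 01:15 UTC (rolling into the next day, 18 October 2022).
1 October 2022 is a Saturday, so the first Saturday is October 1 and the fourth is October 22.
1 February 2023 is a Wednesday, so the first Sunday is February 5 and the second is February 12.
At the standard offset (UTC−05:15), 01:15 UTC − 5h15m = 20:00 Miral Province standard time (rolling into the previous day, 17 October 2022).
The standard-time date in Miral Province, 17 October 2022, is outside the daylight-saving period (22 October 2022 – 12 February 2023), so Miral Province is on standard time, UTC−05:15.
01:15 UTC − 5h15m = 20:00 Miral Province (rolling into the previous day, 17 October 2022).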